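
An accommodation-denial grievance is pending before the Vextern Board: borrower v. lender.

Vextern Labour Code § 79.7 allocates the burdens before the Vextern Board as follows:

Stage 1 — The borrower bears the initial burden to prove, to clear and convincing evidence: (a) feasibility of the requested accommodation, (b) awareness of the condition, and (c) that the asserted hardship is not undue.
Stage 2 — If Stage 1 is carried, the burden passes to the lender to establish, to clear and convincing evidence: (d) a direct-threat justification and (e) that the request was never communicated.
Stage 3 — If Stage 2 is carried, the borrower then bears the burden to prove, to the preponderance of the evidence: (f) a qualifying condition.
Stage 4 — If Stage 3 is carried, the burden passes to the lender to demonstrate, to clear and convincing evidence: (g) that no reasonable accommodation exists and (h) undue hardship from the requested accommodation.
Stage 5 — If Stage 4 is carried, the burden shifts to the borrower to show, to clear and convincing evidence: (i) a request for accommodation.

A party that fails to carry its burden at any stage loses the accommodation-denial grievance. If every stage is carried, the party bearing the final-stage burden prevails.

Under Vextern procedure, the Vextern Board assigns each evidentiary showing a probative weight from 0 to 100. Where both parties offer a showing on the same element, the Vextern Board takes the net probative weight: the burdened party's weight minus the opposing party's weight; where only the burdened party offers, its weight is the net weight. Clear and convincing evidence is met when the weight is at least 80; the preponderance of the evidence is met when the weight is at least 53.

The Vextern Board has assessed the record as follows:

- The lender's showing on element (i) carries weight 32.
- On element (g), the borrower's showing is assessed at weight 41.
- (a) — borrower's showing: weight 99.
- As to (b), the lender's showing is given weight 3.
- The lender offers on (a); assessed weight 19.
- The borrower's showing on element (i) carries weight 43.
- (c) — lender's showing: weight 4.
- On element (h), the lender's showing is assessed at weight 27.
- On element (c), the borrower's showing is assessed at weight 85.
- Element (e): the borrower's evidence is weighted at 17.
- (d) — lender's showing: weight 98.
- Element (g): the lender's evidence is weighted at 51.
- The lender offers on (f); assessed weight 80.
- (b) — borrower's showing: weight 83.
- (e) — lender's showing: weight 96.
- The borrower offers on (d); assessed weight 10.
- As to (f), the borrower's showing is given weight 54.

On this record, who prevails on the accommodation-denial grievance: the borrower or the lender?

borrower

At Stage 1 the borrower must meet clear and convincing evidence (weight is at least 80): on (a) the weight is 99 less the opposing 19 gives net 80, ≥ 80, so (a) meets the standard; on (b) the weight is 83 less the opposing 3 gives net 80, which does reach 80, so (b) meets the standard; on (c) the weight is 85 less the opposing 4 gives net 81, which does reach 80, so (c) meets the standard.
  The borrower carries Stage 1; the lender now bears the burden.
At Stage 2 the lender must meet clear and convincing evidence (weight is at least 80): on (d) the weight is 98 less the opposing 10 gives net 88, which does reach 80, so (d) meets the standard; on (e) the weight is 96 less the opposing 17 gives net 79, which does not reach 80, so (e) does not meet the standard.
  Not every element is met, so the lender fails to carry Stage 2.
The borrower prevails.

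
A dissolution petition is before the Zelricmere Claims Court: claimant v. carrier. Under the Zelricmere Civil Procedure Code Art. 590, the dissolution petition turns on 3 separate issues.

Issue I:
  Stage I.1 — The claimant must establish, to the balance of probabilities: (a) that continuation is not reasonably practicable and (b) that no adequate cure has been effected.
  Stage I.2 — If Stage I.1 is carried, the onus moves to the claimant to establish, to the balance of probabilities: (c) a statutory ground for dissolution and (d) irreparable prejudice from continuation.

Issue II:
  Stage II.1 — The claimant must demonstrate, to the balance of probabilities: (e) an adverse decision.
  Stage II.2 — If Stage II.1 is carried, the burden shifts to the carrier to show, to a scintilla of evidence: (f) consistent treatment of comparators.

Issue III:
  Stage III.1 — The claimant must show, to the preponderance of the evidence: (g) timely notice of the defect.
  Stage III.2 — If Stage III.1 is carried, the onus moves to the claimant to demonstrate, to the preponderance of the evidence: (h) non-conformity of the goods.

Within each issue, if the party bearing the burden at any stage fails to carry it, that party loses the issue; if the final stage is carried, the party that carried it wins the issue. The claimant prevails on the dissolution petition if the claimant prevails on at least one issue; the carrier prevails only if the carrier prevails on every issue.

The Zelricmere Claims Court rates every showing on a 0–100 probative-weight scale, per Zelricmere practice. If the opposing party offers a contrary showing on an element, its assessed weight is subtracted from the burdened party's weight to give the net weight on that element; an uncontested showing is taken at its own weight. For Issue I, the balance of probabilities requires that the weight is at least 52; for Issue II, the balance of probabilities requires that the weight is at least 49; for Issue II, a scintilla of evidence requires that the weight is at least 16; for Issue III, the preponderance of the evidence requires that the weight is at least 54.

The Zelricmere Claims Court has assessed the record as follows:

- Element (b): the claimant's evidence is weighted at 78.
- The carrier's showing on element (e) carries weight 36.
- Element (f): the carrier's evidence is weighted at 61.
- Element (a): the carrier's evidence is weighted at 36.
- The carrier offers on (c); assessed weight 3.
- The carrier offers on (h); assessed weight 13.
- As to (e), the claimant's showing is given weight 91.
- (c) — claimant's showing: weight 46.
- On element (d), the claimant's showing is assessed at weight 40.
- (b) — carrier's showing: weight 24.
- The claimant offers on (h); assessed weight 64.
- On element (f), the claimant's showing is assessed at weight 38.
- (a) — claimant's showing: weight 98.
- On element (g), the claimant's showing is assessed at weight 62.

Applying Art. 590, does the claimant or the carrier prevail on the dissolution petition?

carrier

— Issue I —
At Stage I.1 the claimant must meet the balance of probabilities (weight is at least 52): on (a) the weight is 98 less the opposing 36 gives net 62, which does reach 52, so (a) meets the standard; on (b) the weight is 78 less the opposing 24 gives net 54, ≥ 52, so (b) meets the standard.
  All elements met. The claimant retains the burden for Stage I.2.
At Stage I.2 the claimant must meet the balance of probabilities (weight is at least 52): on (c) the weight is 46 less the opposing 3 gives net 43, < 52, so (c) does not meet the standard; on (d) the weight is 40, which does not reach 52, so (d) does not meet the standard.
  The claimant does not carry Stage I.2.
The analysis ends at Stage I.2; the carrier prevails on this issue.
— Issue II —
Stage II.1 — burden on claimant; standard: the balance of probabilities (weight is at least 49).
    (e): 91 − 36 = 55 ≥ 49 [met]
  All elements met. The burden passes to the carrier.
Stage II.2 — burden on carrier; standard: a scintilla of evidence (weight is at least 16).
    (f): 61 − 38 = 23 ≥ 16 [met]
  Stage II.2 carried; the final stage is satisfied.
With every stage satisfied, the carrier prevails on this issue.
— Issue III —
Stage III.1 (claimant, the preponderance of the evidence, weight is at least 54): (g) 62 ≥ 54 — meets.
  Stage III.1 carried; the burden remains with the claimant.
Stage III.2 (claimant, the preponderance of the evidence, weight is at least 54): (h) net 64−13=51 < 54 — fails.
  Not every element is met, so the claimant fails to carry Stage III.2.
The carrier prevails on this issue.
Per-issue: Issue I → carrier; Issue II → carrier; Issue III → carrier. The claimant must prevail on at least one issue; overall, the carrier prevails.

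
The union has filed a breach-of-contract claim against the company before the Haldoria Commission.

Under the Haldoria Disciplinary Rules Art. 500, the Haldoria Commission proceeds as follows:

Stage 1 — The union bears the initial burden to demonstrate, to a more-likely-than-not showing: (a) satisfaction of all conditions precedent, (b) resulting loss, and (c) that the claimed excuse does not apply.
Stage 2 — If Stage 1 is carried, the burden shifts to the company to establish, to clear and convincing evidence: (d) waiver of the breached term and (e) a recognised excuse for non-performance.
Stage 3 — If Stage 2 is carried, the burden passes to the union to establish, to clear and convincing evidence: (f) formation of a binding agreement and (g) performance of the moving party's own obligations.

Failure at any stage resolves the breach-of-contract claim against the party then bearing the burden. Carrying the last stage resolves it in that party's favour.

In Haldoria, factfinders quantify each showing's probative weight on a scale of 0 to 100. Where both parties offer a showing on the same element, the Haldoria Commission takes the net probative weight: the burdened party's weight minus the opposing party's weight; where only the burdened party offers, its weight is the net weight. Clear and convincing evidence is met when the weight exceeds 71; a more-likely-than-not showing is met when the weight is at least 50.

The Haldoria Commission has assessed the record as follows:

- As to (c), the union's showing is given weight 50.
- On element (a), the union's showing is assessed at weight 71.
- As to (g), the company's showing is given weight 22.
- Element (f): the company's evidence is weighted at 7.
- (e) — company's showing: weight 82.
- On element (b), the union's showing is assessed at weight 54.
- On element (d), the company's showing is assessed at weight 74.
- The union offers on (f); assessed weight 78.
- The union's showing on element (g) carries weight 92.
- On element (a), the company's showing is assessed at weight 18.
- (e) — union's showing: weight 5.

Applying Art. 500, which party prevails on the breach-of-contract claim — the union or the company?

company

At Stage 1 the union must meet a more-likely-than-not showing (weight is at least 50): on (a) the weight is 71 less the opposing 18 gives net 53, ≥ 50, so (a) meets the standard; on (b) the weight is 54, which does reach 50, so (b) meets the standard; on (c) the weight is 50, ≥ 50, so (c) meets the standard.
  All elements met. The burden passes to the company.
At Stage 2 the company must meet clear and convincing evidence (weight exceeds 71): on (d) the weight is 74, which does exceed 71, so (d) meets the standard; on (e) the weight is 82 less the opposing 5 gives net 77, > 71, so (e) meets the standard.
  Stage 2 is satisfied; the onus moves to the union.
At Stage 3 the union must meet clear and convincing evidence (weight exceeds 71): on (f) the weight is 78 less the opposing 7 gives net 71, which does not exceed 71, so (f) does not meet the standard; on (g) the weight is 92 less the opposing 22 gives net 70, which does not exceed 71, so (g) does not meet the standard.
  The union does not carry Stage 3.
So the company prevails.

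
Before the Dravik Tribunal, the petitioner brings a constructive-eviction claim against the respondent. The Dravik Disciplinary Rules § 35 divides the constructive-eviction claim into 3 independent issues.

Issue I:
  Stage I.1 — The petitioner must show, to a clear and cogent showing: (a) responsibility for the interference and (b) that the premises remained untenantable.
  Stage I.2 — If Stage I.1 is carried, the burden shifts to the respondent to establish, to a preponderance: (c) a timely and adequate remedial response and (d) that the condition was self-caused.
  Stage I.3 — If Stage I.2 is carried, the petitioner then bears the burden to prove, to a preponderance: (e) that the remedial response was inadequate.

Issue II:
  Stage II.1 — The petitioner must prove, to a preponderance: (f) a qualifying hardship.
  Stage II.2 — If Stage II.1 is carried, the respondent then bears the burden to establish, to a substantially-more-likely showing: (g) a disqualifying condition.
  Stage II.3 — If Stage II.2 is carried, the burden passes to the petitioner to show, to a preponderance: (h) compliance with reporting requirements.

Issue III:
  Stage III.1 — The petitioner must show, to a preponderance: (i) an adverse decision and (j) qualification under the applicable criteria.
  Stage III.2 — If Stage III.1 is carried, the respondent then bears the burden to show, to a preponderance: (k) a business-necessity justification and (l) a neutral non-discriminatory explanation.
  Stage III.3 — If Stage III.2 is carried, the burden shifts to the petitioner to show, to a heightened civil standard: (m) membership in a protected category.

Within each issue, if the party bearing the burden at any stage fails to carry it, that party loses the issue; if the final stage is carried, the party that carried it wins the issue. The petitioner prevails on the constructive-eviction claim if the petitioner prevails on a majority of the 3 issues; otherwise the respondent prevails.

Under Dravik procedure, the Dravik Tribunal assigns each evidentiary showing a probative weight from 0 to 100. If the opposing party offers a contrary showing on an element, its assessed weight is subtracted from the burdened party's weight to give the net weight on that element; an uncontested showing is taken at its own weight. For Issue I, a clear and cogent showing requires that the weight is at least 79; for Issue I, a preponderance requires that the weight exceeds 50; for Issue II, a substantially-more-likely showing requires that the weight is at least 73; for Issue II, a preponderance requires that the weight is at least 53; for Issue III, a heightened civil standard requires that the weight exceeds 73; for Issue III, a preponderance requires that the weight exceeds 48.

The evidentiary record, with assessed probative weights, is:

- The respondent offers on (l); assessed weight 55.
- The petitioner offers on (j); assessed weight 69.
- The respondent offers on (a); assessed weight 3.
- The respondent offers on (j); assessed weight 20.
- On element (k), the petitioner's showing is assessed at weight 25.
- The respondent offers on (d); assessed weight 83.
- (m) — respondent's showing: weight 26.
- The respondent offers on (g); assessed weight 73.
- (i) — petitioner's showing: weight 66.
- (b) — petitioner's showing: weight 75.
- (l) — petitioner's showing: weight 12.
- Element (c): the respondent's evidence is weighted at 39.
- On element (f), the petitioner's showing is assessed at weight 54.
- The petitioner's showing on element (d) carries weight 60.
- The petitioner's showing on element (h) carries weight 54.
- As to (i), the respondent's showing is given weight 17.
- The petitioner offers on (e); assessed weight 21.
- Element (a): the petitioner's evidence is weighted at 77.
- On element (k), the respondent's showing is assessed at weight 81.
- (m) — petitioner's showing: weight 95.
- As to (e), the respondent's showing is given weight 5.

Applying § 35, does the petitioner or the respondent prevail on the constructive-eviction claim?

petitioner

— Issue I —
Stage I.1 — burden on petitioner; standard: a clear and cogent showing (weight is at least 79).
    (a): 77 − 3 = 74 < 79 [not met]
    (b): 75 < 79 [not met]
  Stage I.1 not carried; the petitioner fails its burden.
The respondent prevails on this issue.
— Issue II —
At Stage II.1 the petitioner must meet a preponderance (weight is at least 53): on (f) the weight is 54, which does reach 53, so (f) meets the standard.
  All elements met. The burden passes to the respondent.
At Stage II.2 the respondent must meet a substantially-more-likely showing (weight is at least 73): on (g) the weight is 73, ≥ 73, so (g) meets the standard.
  The respondent carries Stage II.2; the petitioner now bears the burden.
At Stage II.3 the petitioner must meet a preponderance (weight is at least 53): on (h) the weight is 54, which does reach 53, so (h) meets the standard.
  The petitioner carries the last stage.
All stages carried — the petitioner prevails on this issue.
— Issue III —
Stage III.1 — burden on petitioner; standard: a preponderance (weight exceeds 48).
    (i): 66 − 17 = 49 > 48 [met]
    (j): 69 − 20 = 49 > 48 [met]
  Stage III.1 carried; the burden shifts to the respondent.
Stage III.2 — burden on respondent; standard: a preponderance (weight exceeds 48).
    (k): 81 − 25 = 56 > 48 [met]
    (l): 55 − 12 = 43 ≤ 48 [not met]
  Stage III.2 not carried; the respondent fails its burden.
The petitioner prevails on this issue.
Per-issue: Issue I → respondent; Issue II → petitioner; Issue III → petitioner. The petitioner must prevail on a majority of issues; overall, the petitioner prevails.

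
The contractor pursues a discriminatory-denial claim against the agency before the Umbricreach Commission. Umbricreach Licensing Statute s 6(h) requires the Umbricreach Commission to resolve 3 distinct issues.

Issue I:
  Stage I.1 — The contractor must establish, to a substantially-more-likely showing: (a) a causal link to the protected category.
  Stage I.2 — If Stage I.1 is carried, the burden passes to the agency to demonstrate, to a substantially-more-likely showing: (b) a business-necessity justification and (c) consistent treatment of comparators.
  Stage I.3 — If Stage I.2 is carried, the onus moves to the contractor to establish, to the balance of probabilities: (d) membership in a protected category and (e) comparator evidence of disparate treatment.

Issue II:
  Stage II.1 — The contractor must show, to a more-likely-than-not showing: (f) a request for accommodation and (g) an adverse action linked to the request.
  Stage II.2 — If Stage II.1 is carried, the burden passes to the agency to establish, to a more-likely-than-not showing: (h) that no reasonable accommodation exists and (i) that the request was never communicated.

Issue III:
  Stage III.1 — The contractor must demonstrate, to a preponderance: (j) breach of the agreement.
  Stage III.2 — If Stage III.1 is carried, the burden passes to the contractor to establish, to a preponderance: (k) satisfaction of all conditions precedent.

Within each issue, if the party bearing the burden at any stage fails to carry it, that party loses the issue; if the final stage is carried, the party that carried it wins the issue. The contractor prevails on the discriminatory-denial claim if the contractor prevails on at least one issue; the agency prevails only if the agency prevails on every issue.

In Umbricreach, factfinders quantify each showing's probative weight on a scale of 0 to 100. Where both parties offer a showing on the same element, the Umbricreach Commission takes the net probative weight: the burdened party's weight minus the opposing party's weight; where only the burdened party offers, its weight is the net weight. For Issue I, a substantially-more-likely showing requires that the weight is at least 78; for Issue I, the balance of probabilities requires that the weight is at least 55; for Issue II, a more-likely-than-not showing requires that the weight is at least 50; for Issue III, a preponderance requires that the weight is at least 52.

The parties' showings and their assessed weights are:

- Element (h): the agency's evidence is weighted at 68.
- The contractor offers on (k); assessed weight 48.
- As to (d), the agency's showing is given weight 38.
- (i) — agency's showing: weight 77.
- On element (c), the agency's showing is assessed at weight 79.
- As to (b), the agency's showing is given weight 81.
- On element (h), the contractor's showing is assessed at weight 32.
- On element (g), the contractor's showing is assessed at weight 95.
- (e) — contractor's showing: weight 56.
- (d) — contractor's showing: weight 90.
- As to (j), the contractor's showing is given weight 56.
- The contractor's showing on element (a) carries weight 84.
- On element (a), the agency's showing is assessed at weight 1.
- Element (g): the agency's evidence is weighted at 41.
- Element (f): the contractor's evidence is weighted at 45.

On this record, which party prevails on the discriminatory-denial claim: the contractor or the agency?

— Issue I —
At Stage I.1 the contractor must meet a substantially-more-likely showing (weight is at least 78): on (a) the weight is 84 less the opposing 1 gives net 83, ≥ 78, so (a) meets the standard.
  All elements met. The burden passes to the agency.
At Stage I.2 the agency must meet a substantially-more-likely showing (weight is at least 78): on (b) the weight is 81, ≥ 78, so (b) meets the standard; on (c) the weight is 79, which does reach 78, so (c) meets the standard.
  Stage I.2 is satisfied; the onus moves to the contractor.
At Stage I.3 the contractor must meet the balance of probabilities (weight is at least 55): on (d) the weight is 90 less the opposing 38 gives net 52, which does not reach 55, so (d) does not meet the standard; on (e) the weight is 56, ≥ 55, so (e) meets the standard.
  Not every element is met, so the contractor fails to carry Stage I.3.
The agency prevails on this issue.
— Issue II —
Stage II.1 — burden on contractor; standard: a more-likely-than-not showing (weight is at least 50).
    (f): 45 < 50 [not met]
    (g): 95 − 41 = 54 ≥ 50 [met]
  Not every element is met, so the contractor fails to carry Stage II.1.
So the agency prevails on this issue.
— Issue III —
Stage III.1 — burden on contractor; standard: a preponderance (weight is at least 52).
    (j): 56 ≥ 52 [met]
  All elements met. The contractor retains the burden for Stage III.2.
Stage III.2 — burden on contractor; standard: a preponderance (weight is at least 52).
    (k): 48 < 52 [not met]
  Not every element is met, so the contractor fails to carry Stage III.2.
The agency prevails on this issue.
Per-issue: Issue I → agency; Issue II → agency; Issue III → agency. The contractor must prevail on at least one issue; overall, the agency prevails.

agency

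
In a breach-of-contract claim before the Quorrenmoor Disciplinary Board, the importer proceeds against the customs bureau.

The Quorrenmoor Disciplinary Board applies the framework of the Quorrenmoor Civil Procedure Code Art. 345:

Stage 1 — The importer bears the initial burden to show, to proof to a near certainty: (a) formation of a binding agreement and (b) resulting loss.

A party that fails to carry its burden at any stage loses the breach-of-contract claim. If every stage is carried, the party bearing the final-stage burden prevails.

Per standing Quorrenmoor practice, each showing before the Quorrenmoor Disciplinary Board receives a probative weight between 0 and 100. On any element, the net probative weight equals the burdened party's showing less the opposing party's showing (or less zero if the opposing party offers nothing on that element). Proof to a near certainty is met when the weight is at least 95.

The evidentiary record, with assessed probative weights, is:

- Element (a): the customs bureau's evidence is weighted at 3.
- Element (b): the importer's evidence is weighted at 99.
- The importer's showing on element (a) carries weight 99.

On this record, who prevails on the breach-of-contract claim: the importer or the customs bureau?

Stage 1 — burden on importer; standard: proof to a near certainty (weight is at least 95).
    (a): 99 − 3 = 96 ≥ 95 [met]
    (b): 99 ≥ 95 [met]
  All elements met at the final stage.
With every stage satisfied, the importer prevails.

importer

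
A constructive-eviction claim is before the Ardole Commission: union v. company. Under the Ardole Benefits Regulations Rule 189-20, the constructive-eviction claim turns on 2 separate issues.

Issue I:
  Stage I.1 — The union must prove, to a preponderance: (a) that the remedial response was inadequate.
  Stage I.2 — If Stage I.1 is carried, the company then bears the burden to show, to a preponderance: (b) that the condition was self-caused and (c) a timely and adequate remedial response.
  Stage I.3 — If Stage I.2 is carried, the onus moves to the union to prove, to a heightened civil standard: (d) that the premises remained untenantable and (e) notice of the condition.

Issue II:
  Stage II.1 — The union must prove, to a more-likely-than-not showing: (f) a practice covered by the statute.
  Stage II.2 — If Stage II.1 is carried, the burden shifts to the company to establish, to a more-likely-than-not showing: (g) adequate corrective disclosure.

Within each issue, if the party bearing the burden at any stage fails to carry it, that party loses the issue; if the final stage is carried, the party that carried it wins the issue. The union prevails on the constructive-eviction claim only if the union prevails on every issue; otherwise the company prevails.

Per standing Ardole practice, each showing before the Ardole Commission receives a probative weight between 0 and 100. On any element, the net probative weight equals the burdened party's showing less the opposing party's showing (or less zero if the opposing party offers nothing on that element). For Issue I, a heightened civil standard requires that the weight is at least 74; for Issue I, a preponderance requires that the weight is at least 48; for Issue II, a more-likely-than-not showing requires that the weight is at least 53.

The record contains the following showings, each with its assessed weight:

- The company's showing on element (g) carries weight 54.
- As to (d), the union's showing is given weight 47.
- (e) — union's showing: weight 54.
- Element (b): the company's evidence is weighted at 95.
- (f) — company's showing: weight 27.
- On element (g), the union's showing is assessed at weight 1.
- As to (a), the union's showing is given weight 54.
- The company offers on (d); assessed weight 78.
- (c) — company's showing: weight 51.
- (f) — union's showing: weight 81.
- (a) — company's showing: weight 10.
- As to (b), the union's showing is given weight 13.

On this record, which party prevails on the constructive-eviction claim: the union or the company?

— Issue I —
Stage I.1 (union, a preponderance, weight is at least 48): (a) net 54−10=44 < 48 — fails.
  Stage I.1 not carried; the union fails its burden.
The company prevails on this issue.
— Issue II —
At Stage II.1 the union must meet a more-likely-than-not showing (weight is at least 53): on (f) the weight is 81 less the opposing 27 gives net 54, which does reach 53, so (f) meets the standard.
  The union carries Stage II.1; the company now bears the burden.
At Stage II.2 the company must meet a more-likely-than-not showing (weight is at least 53): on (g) the weight is 54 less the opposing 1 gives net 53, ≥ 53, so (g) meets the standard.
  The company carries the last stage.
Every stage carried; the company prevails on this issue.
Per-issue: Issue I → company; Issue II → company. The union must prevail on every issue; overall, the company prevails.

company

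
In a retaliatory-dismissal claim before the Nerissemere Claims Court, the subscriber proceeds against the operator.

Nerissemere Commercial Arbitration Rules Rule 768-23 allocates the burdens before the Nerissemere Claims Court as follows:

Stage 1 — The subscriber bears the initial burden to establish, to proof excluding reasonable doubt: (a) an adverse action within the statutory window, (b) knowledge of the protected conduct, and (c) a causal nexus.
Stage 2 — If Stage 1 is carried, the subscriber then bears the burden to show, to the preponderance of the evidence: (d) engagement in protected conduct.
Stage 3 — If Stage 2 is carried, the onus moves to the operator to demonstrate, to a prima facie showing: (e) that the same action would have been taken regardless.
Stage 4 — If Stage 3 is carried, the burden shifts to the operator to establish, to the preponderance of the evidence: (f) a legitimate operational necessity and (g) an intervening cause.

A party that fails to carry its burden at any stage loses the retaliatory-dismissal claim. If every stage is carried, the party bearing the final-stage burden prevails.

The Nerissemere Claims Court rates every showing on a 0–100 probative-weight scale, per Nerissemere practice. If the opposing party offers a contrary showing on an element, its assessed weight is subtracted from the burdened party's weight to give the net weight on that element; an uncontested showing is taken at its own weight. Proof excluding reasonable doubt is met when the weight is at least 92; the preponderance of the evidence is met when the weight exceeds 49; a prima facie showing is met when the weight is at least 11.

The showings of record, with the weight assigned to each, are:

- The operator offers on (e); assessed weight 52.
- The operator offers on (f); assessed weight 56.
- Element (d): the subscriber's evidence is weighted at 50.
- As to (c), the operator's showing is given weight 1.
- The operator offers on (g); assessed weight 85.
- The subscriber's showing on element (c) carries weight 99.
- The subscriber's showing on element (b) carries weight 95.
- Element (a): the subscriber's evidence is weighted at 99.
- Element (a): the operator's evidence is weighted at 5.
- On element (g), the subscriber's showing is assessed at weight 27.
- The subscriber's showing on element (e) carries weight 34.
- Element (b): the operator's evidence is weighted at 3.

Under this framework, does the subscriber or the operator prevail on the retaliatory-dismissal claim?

operator

Stage 1 — burden on subscriber; standard: proof excluding reasonable doubt (weight is at least 92).
    (a): 99 − 5 = 94 ≥ 92 [met]
    (b): 95 − 3 = 92 ≥ 92 [met]
    (c): 99 − 1 = 98 ≥ 92 [met]
  Stage 1 carried; the burden remains with the subscriber.
Stage 2 — burden on subscriber; standard: the preponderance of the evidence (weight exceeds 49).
    (d): 50 > 49 [met]
  Stage 2 carried; the burden shifts to the operator.
Stage 3 — burden on operator; standard: a prima facie showing (weight is at least 11).
    (e): 52 − 34 = 18 ≥ 11 [met]
  Stage 3 is satisfied; the operator continues to bear the burden.
Stage 4 — burden on operator; standard: the preponderance of the evidence (weight exceeds 49).
    (f): 56 > 49 [met]
    (g): 85 − 27 = 58 > 49 [met]
  The operator carries the last stage.
Every stage carried; the operator prevails.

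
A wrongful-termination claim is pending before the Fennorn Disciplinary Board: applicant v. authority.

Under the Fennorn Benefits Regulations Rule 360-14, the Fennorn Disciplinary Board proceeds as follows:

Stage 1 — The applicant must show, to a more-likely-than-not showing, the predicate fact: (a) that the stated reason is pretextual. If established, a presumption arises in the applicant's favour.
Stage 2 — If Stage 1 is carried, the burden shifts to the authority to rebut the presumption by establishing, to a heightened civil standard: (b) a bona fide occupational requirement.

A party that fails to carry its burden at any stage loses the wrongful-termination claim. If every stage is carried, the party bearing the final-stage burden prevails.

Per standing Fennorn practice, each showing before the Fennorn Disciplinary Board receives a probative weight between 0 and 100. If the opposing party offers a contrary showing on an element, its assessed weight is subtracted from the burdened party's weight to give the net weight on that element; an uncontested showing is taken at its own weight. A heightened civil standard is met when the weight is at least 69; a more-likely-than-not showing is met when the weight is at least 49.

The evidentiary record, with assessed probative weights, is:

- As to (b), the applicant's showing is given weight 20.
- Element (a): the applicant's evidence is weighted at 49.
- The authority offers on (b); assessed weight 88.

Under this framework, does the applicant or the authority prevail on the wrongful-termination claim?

Stage 1 (applicant, a more-likely-than-not showing, weight is at least 49): (a) 49 ≥ 49 — meets.
  Stage 1 carried; the burden shifts to the authority.
Stage 2 (authority, a heightened civil standard, weight is at least 69): (b) net 88−20=68 < 69 — fails.
  Not every element is met, so the authority fails to carry Stage 2.
The applicant prevails.

applicant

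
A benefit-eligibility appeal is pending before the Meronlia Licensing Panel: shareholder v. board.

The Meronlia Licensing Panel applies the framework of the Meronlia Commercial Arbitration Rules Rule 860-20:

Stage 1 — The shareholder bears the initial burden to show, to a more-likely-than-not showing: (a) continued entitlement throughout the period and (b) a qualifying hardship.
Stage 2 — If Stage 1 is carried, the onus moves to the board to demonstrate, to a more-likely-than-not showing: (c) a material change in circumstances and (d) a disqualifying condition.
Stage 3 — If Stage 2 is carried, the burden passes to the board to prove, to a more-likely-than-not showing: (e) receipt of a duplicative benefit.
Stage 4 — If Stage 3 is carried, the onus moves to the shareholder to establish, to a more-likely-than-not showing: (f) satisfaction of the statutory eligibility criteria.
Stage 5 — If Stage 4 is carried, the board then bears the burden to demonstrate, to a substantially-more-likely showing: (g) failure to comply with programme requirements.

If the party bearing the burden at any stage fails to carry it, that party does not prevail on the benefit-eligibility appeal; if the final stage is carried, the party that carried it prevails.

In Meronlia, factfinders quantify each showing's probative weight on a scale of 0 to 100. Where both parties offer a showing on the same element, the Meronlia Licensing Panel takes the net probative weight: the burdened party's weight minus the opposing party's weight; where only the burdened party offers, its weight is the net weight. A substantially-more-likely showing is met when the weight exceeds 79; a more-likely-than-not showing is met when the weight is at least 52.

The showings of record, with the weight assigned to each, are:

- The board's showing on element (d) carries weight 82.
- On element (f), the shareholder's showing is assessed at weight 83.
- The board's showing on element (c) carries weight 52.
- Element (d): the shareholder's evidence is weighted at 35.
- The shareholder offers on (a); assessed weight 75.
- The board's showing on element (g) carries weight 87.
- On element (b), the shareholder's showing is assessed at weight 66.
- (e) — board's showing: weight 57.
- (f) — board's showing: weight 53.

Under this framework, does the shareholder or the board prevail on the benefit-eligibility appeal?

shareholder

Stage 1 (shareholder, a more-likely-than-not showing, weight is at least 52): (a) 75 ≥ 52 — meets; (b) 66 ≥ 52 — meets.
  All elements met. The burden passes to the board.
Stage 2 (board, a more-likely-than-not showing, weight is at least 52): (c) 52 ≥ 52 — meets; (d) net 82−35=47 < 52 — fails.
  The board does not carry Stage 2.
So the shareholder prevails.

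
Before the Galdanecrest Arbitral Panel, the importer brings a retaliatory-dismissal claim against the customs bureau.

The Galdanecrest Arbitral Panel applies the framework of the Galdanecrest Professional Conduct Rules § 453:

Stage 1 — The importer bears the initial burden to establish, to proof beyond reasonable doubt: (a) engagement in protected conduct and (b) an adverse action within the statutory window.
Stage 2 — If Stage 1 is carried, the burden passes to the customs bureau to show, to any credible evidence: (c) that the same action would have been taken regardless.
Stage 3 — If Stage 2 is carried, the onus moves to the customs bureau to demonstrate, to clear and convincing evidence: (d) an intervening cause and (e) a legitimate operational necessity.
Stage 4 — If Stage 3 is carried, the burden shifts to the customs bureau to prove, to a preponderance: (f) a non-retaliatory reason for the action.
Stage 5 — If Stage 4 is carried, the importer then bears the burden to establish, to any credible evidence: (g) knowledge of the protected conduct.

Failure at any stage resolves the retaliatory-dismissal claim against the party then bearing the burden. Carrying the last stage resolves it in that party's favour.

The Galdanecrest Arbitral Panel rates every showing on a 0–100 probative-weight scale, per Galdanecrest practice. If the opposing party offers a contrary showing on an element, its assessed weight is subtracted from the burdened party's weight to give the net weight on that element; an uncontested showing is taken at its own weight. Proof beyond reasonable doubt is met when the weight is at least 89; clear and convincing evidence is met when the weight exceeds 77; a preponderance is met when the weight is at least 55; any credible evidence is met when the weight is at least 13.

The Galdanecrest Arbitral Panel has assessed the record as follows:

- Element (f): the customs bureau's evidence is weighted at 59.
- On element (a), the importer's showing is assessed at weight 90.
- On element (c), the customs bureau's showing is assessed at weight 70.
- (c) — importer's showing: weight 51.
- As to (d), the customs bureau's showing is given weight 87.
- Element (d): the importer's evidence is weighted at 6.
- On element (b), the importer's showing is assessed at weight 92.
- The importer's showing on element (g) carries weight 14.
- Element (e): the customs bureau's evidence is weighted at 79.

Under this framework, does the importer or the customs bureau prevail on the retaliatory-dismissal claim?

At Stage 1 the importer must meet proof beyond reasonable doubt (weight is at least 89): on (a) the weight is 90, which does reach 89, so (a) meets the standard; on (b) the weight is 92, ≥ 89, so (b) meets the standard.
  Stage 1 carried; the burden shifts to the customs bureau.
At Stage 2 the customs bureau must meet any credible evidence (weight is at least 13): on (c) the weight is 70 less the opposing 51 gives net 19, ≥ 13, so (c) meets the standard.
  Stage 2 carried; the burden remains with the customs bureau.
At Stage 3 the customs bureau must meet clear and convincing evidence (weight exceeds 77): on (d) the weight is 87 less the opposing 6 gives net 81, which does exceed 77, so (d) meets the standard; on (e) the weight is 79, > 77, so (e) meets the standard.
  Stage 3 carried; the burden remains with the customs bureau.
At Stage 4 the customs bureau must meet a preponderance (weight is at least 55): on (f) the weight is 59, which does reach 55, so (f) meets the standard.
  All elements met. The burden passes to the importer.
At Stage 5 the importer must meet any credible evidence (weight is at least 13): on (g) the weight is 14, which does reach 13, so (g) meets the standard.
  The importer carries the last stage.
With every stage satisfied, the importer prevails.

importer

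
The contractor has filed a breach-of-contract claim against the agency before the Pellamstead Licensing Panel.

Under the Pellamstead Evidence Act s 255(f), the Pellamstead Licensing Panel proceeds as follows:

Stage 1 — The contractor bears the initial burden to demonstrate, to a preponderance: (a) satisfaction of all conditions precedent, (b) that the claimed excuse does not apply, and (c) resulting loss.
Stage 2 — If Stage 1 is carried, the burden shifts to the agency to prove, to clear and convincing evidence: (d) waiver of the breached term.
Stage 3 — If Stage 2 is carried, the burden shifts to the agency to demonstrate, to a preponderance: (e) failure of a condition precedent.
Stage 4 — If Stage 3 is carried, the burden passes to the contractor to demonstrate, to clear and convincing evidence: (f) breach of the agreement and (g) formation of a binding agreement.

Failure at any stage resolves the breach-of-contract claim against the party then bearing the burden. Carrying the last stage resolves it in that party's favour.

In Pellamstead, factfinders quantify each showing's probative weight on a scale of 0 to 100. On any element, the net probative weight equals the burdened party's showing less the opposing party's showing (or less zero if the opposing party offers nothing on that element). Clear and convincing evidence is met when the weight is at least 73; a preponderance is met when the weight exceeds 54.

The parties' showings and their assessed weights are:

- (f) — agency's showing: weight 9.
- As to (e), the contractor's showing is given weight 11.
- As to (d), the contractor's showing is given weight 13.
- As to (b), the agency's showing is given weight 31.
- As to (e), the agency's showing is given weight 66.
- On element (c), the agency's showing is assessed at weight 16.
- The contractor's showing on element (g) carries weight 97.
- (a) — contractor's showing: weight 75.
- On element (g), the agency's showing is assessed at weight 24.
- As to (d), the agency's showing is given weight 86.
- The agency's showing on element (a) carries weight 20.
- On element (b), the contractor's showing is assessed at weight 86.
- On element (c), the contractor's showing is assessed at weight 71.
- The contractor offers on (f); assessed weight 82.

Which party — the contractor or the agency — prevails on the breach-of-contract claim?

Stage 1 — burden on contractor; standard: a preponderance (weight exceeds 54).
    (a): 75 − 20 = 55 > 54 [met]
    (b): 86 − 31 = 55 > 54 [met]
    (c): 71 − 16 = 55 > 54 [met]
  The contractor carries Stage 1; the agency now bears the burden.
Stage 2 — burden on agency; standard: clear and convincing evidence (weight is at least 73).
    (d): 86 − 13 = 73 ≥ 73 [met]
  Stage 2 is satisfied; the agency continues to bear the burden.
Stage 3 — burden on agency; standard: a preponderance (weight exceeds 54).
    (e): 66 − 11 = 55 > 54 [met]
  The agency carries Stage 3; the contractor now bears the burden.
Stage 4 — burden on contractor; standard: clear and convincing evidence (weight is at least 73).
    (f): 82 − 9 = 73 ≥ 73 [met]
    (g): 97 − 24 = 73 ≥ 73 [met]
  The contractor carries the last stage.
Every stage carried; the contractor prevails.

contractor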